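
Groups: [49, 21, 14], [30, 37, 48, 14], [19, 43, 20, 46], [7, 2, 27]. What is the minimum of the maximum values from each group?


Find max of each group:
  Group 1: [49, 21, 14] -> max = 49
  Group 2: [30, 37, 48, 14] -> max = 48
  Group 3: [19, 43, 20, 46] -> max = 46
  Group 4: [7, 2, 27] -> max = 27
Maxes: [49, 48, 46, 27]
Minimum of maxes = 27
Final answer: 27


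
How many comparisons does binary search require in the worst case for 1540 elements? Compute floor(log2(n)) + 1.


Binary search halves the search space each step.
Maximum comparisons = floor(log2(1540)) + 1
log2(1540) = 10.5887
floor(log2(1540)) = 10, so 10 + 1 = 11
Final answer: 11


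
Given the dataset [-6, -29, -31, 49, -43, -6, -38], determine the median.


First, sort the list: [-43, -38, -31, -29, -6, -6, 49]
The list has 7 elements (odd count).
The middle index is 3 (0-based), and the element there is -29.
Final answer: -29


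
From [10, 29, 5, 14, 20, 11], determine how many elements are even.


Check each element:
  10 is even
  29 is odd
  5 is odd
  14 is even
  20 is even
  11 is odd
Evens: [10, 14, 20]
Count of evens = 3
Final answer: 3


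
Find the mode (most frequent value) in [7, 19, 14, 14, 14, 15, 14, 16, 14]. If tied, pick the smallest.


Count the frequency of each value:
  7 appears 1 time(s)
  14 appears 5 time(s)
  15 appears 1 time(s)
  16 appears 1 time(s)
  19 appears 1 time(s)
Maximum frequency is 5.
Only 14 reaches that frequency, so it is the mode.
Final answer: 14


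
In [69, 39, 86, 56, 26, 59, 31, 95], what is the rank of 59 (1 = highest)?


Sort descending: [95, 86, 69, 59, 56, 39, 31, 26]
Find 59 in the sorted list.
59 is at position 4.
Final answer: 4


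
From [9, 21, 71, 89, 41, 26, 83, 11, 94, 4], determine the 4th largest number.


Sort descending: [94, 89, 83, 71, 41, 26, 21, 11, 9, 4]
The 4th element (1-indexed) is at index 3.
Value = 71
Final answer: 71


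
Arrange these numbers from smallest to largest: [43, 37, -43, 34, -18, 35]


Original list: [43, 37, -43, 34, -18, 35]
Repeatedly take the smallest remaining element:
  Remaining [43, 37, -43, 34, -18, 35] -> smallest is -43
  Remaining [43, 37, 34, -18, 35] -> smallest is -18
  Remaining [43, 37, 34, 35] -> smallest is 34
  Remaining [43, 37, 35] -> smallest is 35
  Remaining [43, 37] -> smallest is 37
  Remaining [43] -> smallest is 43
Collecting the picks in order gives the sorted list.
Final answer: [-43, -18, 34, 35, 37, 43]


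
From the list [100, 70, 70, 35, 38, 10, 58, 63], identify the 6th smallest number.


Sort ascending: [10, 35, 38, 58, 63, 70, 70, 100]
The 6th element (1-indexed) is at index 5.
Value = 70
Final answer: 70


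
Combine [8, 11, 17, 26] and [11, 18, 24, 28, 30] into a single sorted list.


List A: [8, 11, 17, 26]
List B: [11, 18, 24, 28, 30]
Repeatedly compare the front elements and take the smaller:
  8 vs 11 -> take 8
  11 vs 11 -> take 11
  17 vs 11 -> take 11
  17 vs 18 -> take 17
  26 vs 18 -> take 18
  26 vs 24 -> take 24
  26 vs 28 -> take 26
  A is exhausted; append the rest of B: [28, 30]
Final answer: [8, 11, 11, 17, 18, 24, 26, 28, 30]


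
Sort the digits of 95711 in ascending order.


The number 95711 has digits: 9, 5, 7, 1, 1
Sorted: 1, 1, 5, 7, 9
Joining the sorted digits gives the result.
Final answer: 11579


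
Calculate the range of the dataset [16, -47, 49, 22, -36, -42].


Maximum value: 49
Minimum value: -47
Range = 49 - (-47) = 96
Final answer: 96


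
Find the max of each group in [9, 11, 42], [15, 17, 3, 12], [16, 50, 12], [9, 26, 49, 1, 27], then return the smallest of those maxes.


Find max of each group:
  Group 1: [9, 11, 42] -> max = 42
  Group 2: [15, 17, 3, 12] -> max = 17
  Group 3: [16, 50, 12] -> max = 50
  Group 4: [9, 26, 49, 1, 27] -> max = 49
Maxes: [42, 17, 50, 49]
Minimum of maxes = 17
Final answer: 17


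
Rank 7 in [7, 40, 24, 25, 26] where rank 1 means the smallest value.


Sort ascending: [7, 24, 25, 26, 40]
Find 7 in the sorted list.
7 is at position 1 (1-indexed).
Final answer: 1


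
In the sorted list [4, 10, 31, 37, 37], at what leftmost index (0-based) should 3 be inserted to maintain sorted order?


List is sorted: [4, 10, 31, 37, 37]
We need the leftmost position where 3 can be inserted, i.e. the first index whose element is >= 3 (or the end of the list if none is).
Binary search with low=0, high=5 (0-based indices):
  low=0, high=5, mid=2: a[2]=31 >= 3, so high = 2
  low=0, high=2, mid=1: a[1]=10 >= 3, so high = 1
  low=0, high=1, mid=0: a[0]=4 >= 3, so high = 0
Now low = high = 0, so the insertion index is 0.
Final answer: 0


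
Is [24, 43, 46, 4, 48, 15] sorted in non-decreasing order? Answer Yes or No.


Check consecutive pairs:
  24 <= 43? True
  43 <= 46? True
  46 <= 4? False
  4 <= 48? True
  48 <= 15? False
2 consecutive pair(s) are out of order, so the list is not sorted.
Final answer: No


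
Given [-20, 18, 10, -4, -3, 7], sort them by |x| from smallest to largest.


Compute absolute values:
  |-20| = 20
  |18| = 18
  |10| = 10
  |-4| = 4
  |-3| = 3
  |7| = 7
Absolute values in increasing order: 3 < 4 < 7 < 10 < 18 < 20
Listing the original numbers in that order gives the answer.
Final answer: [-3, -4, 7, 10, 18, -20]


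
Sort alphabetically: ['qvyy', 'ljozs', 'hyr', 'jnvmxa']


Compare strings character by character (the first differing letter decides):
  'hyr' < 'jnvmxa' since 'h' < 'j' at position 1
  'jnvmxa' < 'ljozs' since 'j' < 'l' at position 1
  'ljozs' < 'qvyy' since 'l' < 'q' at position 1
Chaining these comparisons gives the alphabetical order.
Final answer: ['hyr', 'jnvmxa', 'ljozs', 'qvyy']


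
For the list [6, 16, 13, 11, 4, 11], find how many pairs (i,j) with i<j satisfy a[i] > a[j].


For each element, count the later elements that are smaller than it:
  6 (index 0): smaller elements after it = [4] -> 1
  16 (index 1): smaller elements after it = [13, 11, 4, 11] -> 4
  13 (index 2): smaller elements after it = [11, 4, 11] -> 3
  11 (index 3): smaller elements after it = [4] -> 1
  4 (index 4): smaller elements after it = [] -> 0
Total inversions = 1 + 4 + 3 + 1 + 0 = 9
Final answer: 9


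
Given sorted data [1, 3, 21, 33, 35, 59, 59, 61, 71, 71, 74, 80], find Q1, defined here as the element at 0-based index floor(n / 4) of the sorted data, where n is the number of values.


The list has n = 12 elements.
Q1 index = floor(12 / 4) = floor(3) = 3
Counting from index 0 in the sorted data, the element at index 3 is 33.
Final answer: 33


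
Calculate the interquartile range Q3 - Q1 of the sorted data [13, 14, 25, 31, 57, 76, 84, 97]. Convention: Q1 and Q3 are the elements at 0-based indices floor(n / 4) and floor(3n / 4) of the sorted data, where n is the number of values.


The data has n = 8 elements.
Q1 index = floor(8 / 4) = floor(2) = 2; Q3 index = floor(3 * 8 / 4) = floor(6) = 6
Q1 = element at index 2 = 25
Q3 = element at index 6 = 84
IQR = 84 - 25 = 59
Final answer: 59


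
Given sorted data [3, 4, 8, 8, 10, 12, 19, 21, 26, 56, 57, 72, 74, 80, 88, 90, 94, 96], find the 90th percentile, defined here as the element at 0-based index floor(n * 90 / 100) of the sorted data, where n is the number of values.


The dataset has n = 18 elements.
Index = floor(18 * 90 / 100) = floor(1620 / 100) = floor(16.2) = 16
Counting from index 0 in the sorted data, the element at index 16 is 94.
Final answer: 94


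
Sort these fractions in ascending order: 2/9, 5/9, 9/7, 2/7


Convert to decimal for comparison:
  2/9 = 0.2222
  5/9 = 0.5556
  9/7 = 1.2857
  2/7 = 0.2857
Decimals in increasing order: 0.2222 < 0.2857 < 0.5556 < 1.2857
Writing each back as its fraction gives the sorted order.
Final answer: 2/9, 2/7, 5/9, 9/7


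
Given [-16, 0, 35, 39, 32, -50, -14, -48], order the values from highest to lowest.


Original list: [-16, 0, 35, 39, 32, -50, -14, -48]
Repeatedly take the largest remaining element:
  Remaining [-16, 0, 35, 39, 32, -50, -14, -48] -> largest is 39
  Remaining [-16, 0, 35, 32, -50, -14, -48] -> largest is 35
  Remaining [-16, 0, 32, -50, -14, -48] -> largest is 32
  Remaining [-16, 0, -50, -14, -48] -> largest is 0
  Remaining [-16, -50, -14, -48] -> largest is -14
  Remaining [-16, -50, -48] -> largest is -16
  Remaining [-50, -48] -> largest is -48
  Remaining [-50] -> largest is -50
Collecting the picks in order gives the descending list.
Final answer: [39, 35, 32, 0, -14, -16, -48, -50]


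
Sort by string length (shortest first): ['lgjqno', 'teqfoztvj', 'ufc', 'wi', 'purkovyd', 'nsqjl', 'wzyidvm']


Compute lengths:
  'lgjqno' has length 6
  'teqfoztvj' has length 9
  'ufc' has length 3
  'wi' has length 2
  'purkovyd' has length 8
  'nsqjl' has length 5
  'wzyidvm' has length 7
Lengths in increasing order: 2 < 3 < 5 < 6 < 7 < 8 < 9
Listing the words in that order gives the answer.
Final answer: ['wi', 'ufc', 'nsqjl', 'lgjqno', 'wzyidvm', 'purkovyd', 'teqfoztvj']


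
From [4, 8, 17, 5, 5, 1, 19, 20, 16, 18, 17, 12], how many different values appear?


List all unique values:
Distinct values: [1, 4, 5, 8, 12, 16, 17, 18, 19, 20]
Count = 10
Final answer: 10


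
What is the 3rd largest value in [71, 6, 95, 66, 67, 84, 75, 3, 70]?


Sort descending: [95, 84, 75, 71, 70, 67, 66, 6, 3]
The 3rd element (1-indexed) is at index 2.
Value = 75
Final answer: 75


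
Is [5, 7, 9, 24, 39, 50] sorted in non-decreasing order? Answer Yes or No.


Check consecutive pairs:
  5 <= 7? True
  7 <= 9? True
  9 <= 24? True
  24 <= 39? True
  39 <= 50? True
Every consecutive pair is in order, so the list is non-decreasing.
Final answer: Yes


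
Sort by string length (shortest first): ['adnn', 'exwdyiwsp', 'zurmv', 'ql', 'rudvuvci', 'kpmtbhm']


Compute lengths:
  'adnn' has length 4
  'exwdyiwsp' has length 9
  'zurmv' has length 5
  'ql' has length 2
  'rudvuvci' has length 8
  'kpmtbhm' has length 7
Lengths in increasing order: 2 < 4 < 5 < 7 < 8 < 9
Listing the words in that order gives the answer.
Final answer: ['ql', 'adnn', 'zurmv', 'kpmtbhm', 'rudvuvci', 'exwdyiwsp']


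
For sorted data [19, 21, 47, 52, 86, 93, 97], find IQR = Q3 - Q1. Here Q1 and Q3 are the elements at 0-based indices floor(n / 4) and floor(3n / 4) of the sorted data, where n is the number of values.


The data has n = 7 elements.
Q1 index = floor(7 / 4) = floor(1.75) = 1; Q3 index = floor(3 * 7 / 4) = floor(5.25) = 5
Q1 = element at index 1 = 21
Q3 = element at index 5 = 93
IQR = 93 - 21 = 72
Final answer: 72


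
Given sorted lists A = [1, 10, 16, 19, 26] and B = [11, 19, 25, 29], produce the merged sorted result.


List A: [1, 10, 16, 19, 26]
List B: [11, 19, 25, 29]
Repeatedly compare the front elements and take the smaller:
  1 vs 11 -> take 1
  10 vs 11 -> take 10
  16 vs 11 -> take 11
  16 vs 19 -> take 16
  19 vs 19 -> take 19
  26 vs 19 -> take 19
  26 vs 25 -> take 25
  26 vs 29 -> take 26
  A is exhausted; append the rest of B: [29]
Final answer: [1, 10, 11, 16, 19, 19, 25, 26, 29]


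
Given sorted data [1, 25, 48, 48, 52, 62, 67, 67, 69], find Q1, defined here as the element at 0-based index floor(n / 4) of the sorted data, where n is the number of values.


The list has n = 9 elements.
Q1 index = floor(9 / 4) = floor(2.25) = 2
Counting from index 0 in the sorted data, the element at index 2 is 48.
Final answer: 48


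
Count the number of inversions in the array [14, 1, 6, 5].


For each element, count the later elements that are smaller than it:
  14 (index 0): smaller elements after it = [1, 6, 5] -> 3
  1 (index 1): smaller elements after it = [] -> 0
  6 (index 2): smaller elements after it = [5] -> 1
Total inversions = 3 + 0 + 1 = 4
Final answer: 4


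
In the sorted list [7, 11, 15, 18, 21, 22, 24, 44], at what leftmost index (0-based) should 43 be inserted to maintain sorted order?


List is sorted: [7, 11, 15, 18, 21, 22, 24, 44]
We need the leftmost position where 43 can be inserted, i.e. the first index whose element is >= 43 (or the end of the list if none is).
Binary search with low=0, high=8 (0-based indices):
  low=0, high=8, mid=4: a[4]=21 < 43, so low = 5
  low=5, high=8, mid=6: a[6]=24 < 43, so low = 7
  low=7, high=8, mid=7: a[7]=44 >= 43, so high = 7
Now low = high = 7, so the insertion index is 7.
Final answer: 7


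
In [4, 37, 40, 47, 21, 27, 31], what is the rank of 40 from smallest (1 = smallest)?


Sort ascending: [4, 21, 27, 31, 37, 40, 47]
Find 40 in the sorted list.
40 is at position 6 (1-indexed).
Final answer: 6


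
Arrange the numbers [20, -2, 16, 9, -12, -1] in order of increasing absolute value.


Compute absolute values:
  |20| = 20
  |-2| = 2
  |16| = 16
  |9| = 9
  |-12| = 12
  |-1| = 1
Absolute values in increasing order: 1 < 2 < 9 < 12 < 16 < 20
Listing the original numbers in that order gives the answer.
Final answer: [-1, -2, 9, -12, 16, 20]


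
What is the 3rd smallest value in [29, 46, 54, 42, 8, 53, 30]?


Sort ascending: [8, 29, 30, 42, 46, 53, 54]
The 3rd element (1-indexed) is at index 2.
Value = 30
Final answer: 30


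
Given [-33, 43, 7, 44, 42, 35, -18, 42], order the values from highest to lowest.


Original list: [-33, 43, 7, 44, 42, 35, -18, 42]
Repeatedly take the largest remaining element:
  Remaining [-33, 43, 7, 44, 42, 35, -18, 42] -> largest is 44
  Remaining [-33, 43, 7, 42, 35, -18, 42] -> largest is 43
  Remaining [-33, 7, 42, 35, -18, 42] -> largest is 42
  Remaining [-33, 7, 35, -18, 42] -> largest is 42
  Remaining [-33, 7, 35, -18] -> largest is 35
  Remaining [-33, 7, -18] -> largest is 7
  Remaining [-33, -18] -> largest is -18
  Remaining [-33] -> largest is -33
Collecting the picks in order gives the descending list.
Final answer: [44, 43, 42, 42, 35, 7, -18, -33]


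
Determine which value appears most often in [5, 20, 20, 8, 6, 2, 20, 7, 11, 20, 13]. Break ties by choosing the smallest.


Count the frequency of each value:
  2 appears 1 time(s)
  5 appears 1 time(s)
  6 appears 1 time(s)
  7 appears 1 time(s)
  8 appears 1 time(s)
  11 appears 1 time(s)
  13 appears 1 time(s)
  20 appears 4 time(s)
Maximum frequency is 4.
Only 20 reaches that frequency, so it is the mode.
Final answer: 20


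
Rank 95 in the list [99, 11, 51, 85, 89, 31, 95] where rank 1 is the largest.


Sort descending: [99, 95, 89, 85, 51, 31, 11]
Find 95 in the sorted list.
95 is at position 2.
Final answer: 2


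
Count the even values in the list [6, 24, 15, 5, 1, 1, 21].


Check each element:
  6 is even
  24 is even
  15 is odd
  5 is odd
  1 is odd
  1 is odd
  21 is odd
Evens: [6, 24]
Count of evens = 2
Final answer: 2


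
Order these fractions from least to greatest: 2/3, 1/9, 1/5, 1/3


Convert to decimal for comparison:
  2/3 = 0.6667
  1/9 = 0.1111
  1/5 = 0.2
  1/3 = 0.3333
Decimals in increasing order: 0.1111 < 0.2 < 0.3333 < 0.6667
Writing each back as its fraction gives the sorted order.
Final answer: 1/9, 1/5, 1/3, 2/3


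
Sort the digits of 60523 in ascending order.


The number 60523 has digits: 6, 0, 5, 2, 3
Sorted: 0, 2, 3, 5, 6
Joining the sorted digits gives the result.
Final answer: 02356


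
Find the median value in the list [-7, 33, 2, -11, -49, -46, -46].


First, sort the list: [-49, -46, -46, -11, -7, 2, 33]
The list has 7 elements (odd count).
The middle index is 3 (0-based), and the element there is -11.
Final answer: -11


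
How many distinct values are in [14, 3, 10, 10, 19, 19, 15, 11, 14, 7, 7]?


List all unique values:
Distinct values: [3, 7, 10, 11, 14, 15, 19]
Count = 7
Final answer: 7


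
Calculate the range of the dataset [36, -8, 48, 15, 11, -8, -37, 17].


Maximum value: 48
Minimum value: -37
Range = 48 - (-37) = 85
Final answer: 85


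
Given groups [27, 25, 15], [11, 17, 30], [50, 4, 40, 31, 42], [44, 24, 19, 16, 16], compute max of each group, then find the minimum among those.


Find max of each group:
  Group 1: [27, 25, 15] -> max = 27
  Group 2: [11, 17, 30] -> max = 30
  Group 3: [50, 4, 40, 31, 42] -> max = 50
  Group 4: [44, 24, 19, 16, 16] -> max = 44
Maxes: [27, 30, 50, 44]
Minimum of maxes = 27
Final answer: 27


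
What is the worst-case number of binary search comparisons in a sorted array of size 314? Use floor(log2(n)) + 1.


Binary search halves the search space each step.
Maximum comparisons = floor(log2(314)) + 1
log2(314) = 8.2946
floor(log2(314)) = 8, so 8 + 1 = 9
Final answer: 9


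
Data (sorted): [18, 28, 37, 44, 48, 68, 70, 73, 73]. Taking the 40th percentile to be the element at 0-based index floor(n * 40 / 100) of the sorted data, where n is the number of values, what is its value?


The dataset has n = 9 elements.
Index = floor(9 * 40 / 100) = floor(360 / 100) = floor(3.6) = 3
Counting from index 0 in the sorted data, the element at index 3 is 44.
Final answer: 44


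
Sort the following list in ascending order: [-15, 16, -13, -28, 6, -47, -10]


Original list: [-15, 16, -13, -28, 6, -47, -10]
Repeatedly take the smallest remaining element:
  Remaining [-15, 16, -13, -28, 6, -47, -10] -> smallest is -47
  Remaining [-15, 16, -13, -28, 6, -10] -> smallest is -28
  Remaining [-15, 16, -13, 6, -10] -> smallest is -15
  Remaining [16, -13, 6, -10] -> smallest is -13
  Remaining [16, 6, -10] -> smallest is -10
  Remaining [16, 6] -> smallest is 6
  Remaining [16] -> smallest is 16
Collecting the picks in order gives the sorted list.
Final answer: [-47, -28, -15, -13, -10, 6, 16]


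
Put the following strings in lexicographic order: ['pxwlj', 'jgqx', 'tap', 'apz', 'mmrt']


Compare strings character by character (the first differing letter decides):
  'apz' < 'jgqx' since 'a' < 'j' at position 1
  'jgqx' < 'mmrt' since 'j' < 'm' at position 1
  'mmrt' < 'pxwlj' since 'm' < 'p' at position 1
  'pxwlj' < 'tap' since 'p' < 't' at position 1
Chaining these comparisons gives the alphabetical order.
Final answer: ['apz', 'jgqx', 'mmrt', 'pxwlj', 'tap']


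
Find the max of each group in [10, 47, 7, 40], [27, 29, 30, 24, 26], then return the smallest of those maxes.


Find max of each group:
  Group 1: [10, 47, 7, 40] -> max = 47
  Group 2: [27, 29, 30, 24, 26] -> max = 30
Maxes: [47, 30]
Minimum of maxes = 30
Final answer: 30


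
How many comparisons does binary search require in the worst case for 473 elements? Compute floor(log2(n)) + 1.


Binary search halves the search space each step.
Maximum comparisons = floor(log2(473)) + 1
log2(473) = 8.8857
floor(log2(473)) = 8, so 8 + 1 = 9
Final answer: 9


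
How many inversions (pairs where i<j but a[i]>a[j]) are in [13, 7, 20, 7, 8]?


For each element, count the later elements that are smaller than it:
  13 (index 0): smaller elements after it = [7, 7, 8] -> 3
  7 (index 1): smaller elements after it = [] -> 0
  20 (index 2): smaller elements after it = [7, 8] -> 2
  7 (index 3): smaller elements after it = [] -> 0
Total inversions = 3 + 0 + 2 + 0 = 5
Final answer: 5


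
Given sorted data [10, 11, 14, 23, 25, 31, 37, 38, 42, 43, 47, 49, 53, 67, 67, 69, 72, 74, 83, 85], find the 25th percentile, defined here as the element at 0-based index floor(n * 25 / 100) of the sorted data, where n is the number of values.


The dataset has n = 20 elements.
Index = floor(20 * 25 / 100) = floor(500 / 100) = floor(5) = 5
Counting from index 0 in the sorted data, the element at index 5 is 31.
Final answer: 31


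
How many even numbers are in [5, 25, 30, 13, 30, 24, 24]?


Check each element:
  5 is odd
  25 is odd
  30 is even
  13 is odd
  30 is even
  24 is even
  24 is even
Evens: [30, 30, 24, 24]
Count of evens = 4
Final answer: 4


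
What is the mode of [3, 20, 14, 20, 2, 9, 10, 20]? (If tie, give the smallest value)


Count the frequency of each value:
  2 appears 1 time(s)
  3 appears 1 time(s)
  9 appears 1 time(s)
  10 appears 1 time(s)
  14 appears 1 time(s)
  20 appears 3 time(s)
Maximum frequency is 3.
Only 20 reaches that frequency, so it is the mode.
Final answer: 20


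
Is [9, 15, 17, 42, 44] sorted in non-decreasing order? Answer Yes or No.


Check consecutive pairs:
  9 <= 15? True
  15 <= 17? True
  17 <= 42? True
  42 <= 44? True
Every consecutive pair is in order, so the list is non-decreasing.
Final answer: Yes


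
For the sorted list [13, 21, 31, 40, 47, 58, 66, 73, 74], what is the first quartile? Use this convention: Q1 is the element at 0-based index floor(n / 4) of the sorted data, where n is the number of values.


The list has n = 9 elements.
Q1 index = floor(9 / 4) = floor(2.25) = 2
Counting from index 0 in the sorted data, the element at index 2 is 31.
Final answer: 31


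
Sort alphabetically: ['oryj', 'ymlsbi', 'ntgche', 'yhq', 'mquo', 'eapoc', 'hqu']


Compare strings character by character (the first differing letter decides):
  'eapoc' < 'hqu' since 'e' < 'h' at position 1
  'hqu' < 'mquo' since 'h' < 'm' at position 1
  'mquo' < 'ntgche' since 'm' < 'n' at position 1
  'ntgche' < 'oryj' since 'n' < 'o' at position 1
  'oryj' < 'yhq' since 'o' < 'y' at position 1
  'yhq' < 'ymlsbi' since 'h' < 'm' at position 2
Chaining these comparisons gives the alphabetical order.
Final answer: ['eapoc', 'hqu', 'mquo', 'ntgche', 'oryj', 'yhq', 'ymlsbi']


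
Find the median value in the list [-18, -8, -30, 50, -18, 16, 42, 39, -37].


First, sort the list: [-37, -30, -18, -18, -8, 16, 39, 42, 50]
The list has 9 elements (odd count).
The middle index is 4 (0-based), and the element there is -8.
Final answer: -8


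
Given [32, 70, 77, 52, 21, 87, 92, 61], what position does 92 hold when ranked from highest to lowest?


Sort descending: [92, 87, 77, 70, 61, 52, 32, 21]
Find 92 in the sorted list.
92 is at position 1.
Final answer: 1


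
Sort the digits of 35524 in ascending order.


The number 35524 has digits: 3, 5, 5, 2, 4
Sorted: 2, 3, 4, 5, 5
Joining the sorted digits gives the result.
Final answer: 23455


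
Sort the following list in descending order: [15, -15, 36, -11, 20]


Original list: [15, -15, 36, -11, 20]
Repeatedly take the largest remaining element:
  Remaining [15, -15, 36, -11, 20] -> largest is 36
  Remaining [15, -15, -11, 20] -> largest is 20
  Remaining [15, -15, -11] -> largest is 15
  Remaining [-15, -11] -> largest is -11
  Remaining [-15] -> largest is -15
Collecting the picks in order gives the descending list.
Final answer: [36, 20, 15, -11, -15]


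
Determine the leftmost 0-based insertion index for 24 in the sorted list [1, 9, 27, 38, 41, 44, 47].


List is sorted: [1, 9, 27, 38, 41, 44, 47]
We need the leftmost position where 24 can be inserted, i.e. the first index whose element is >= 24 (or the end of the list if none is).
Binary search with low=0, high=7 (0-based indices):
  low=0, high=7, mid=3: a[3]=38 >= 24, so high = 3
  low=0, high=3, mid=1: a[1]=9 < 24, so low = 2
  low=2, high=3, mid=2: a[2]=27 >= 24, so high = 2
Now low = high = 2, so the insertion index is 2.
Final answer: 2


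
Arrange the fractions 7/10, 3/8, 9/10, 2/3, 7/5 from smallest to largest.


Convert to decimal for comparison:
  7/10 = 0.7
  3/8 = 0.375
  9/10 = 0.9
  2/3 = 0.6667
  7/5 = 1.4
Decimals in increasing order: 0.375 < 0.6667 < 0.7 < 0.9 < 1.4
Writing each back as its fraction gives the sorted order.
Final answer: 3/8, 2/3, 7/10, 9/10, 7/5


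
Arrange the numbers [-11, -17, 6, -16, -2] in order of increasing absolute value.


Compute absolute values:
  |-11| = 11
  |-17| = 17
  |6| = 6
  |-16| = 16
  |-2| = 2
Absolute values in increasing order: 2 < 6 < 11 < 16 < 17
Listing the original numbers in that order gives the answer.
Final answer: [-2, 6, -11, -16, -17]


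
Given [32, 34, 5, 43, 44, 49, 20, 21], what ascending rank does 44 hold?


Sort ascending: [5, 20, 21, 32, 34, 43, 44, 49]
Find 44 in the sorted list.
44 is at position 7 (1-indexed).
Final answer: 7


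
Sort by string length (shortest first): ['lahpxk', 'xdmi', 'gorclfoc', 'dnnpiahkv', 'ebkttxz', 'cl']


Compute lengths:
  'lahpxk' has length 6
  'xdmi' has length 4
  'gorclfoc' has length 8
  'dnnpiahkv' has length 9
  'ebkttxz' has length 7
  'cl' has length 2
Lengths in increasing order: 2 < 4 < 6 < 7 < 8 < 9
Listing the words in that order gives the answer.
Final answer: ['cl', 'xdmi', 'lahpxk', 'ebkttxz', 'gorclfoc', 'dnnpiahkv']


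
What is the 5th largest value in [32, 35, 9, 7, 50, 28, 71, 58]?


Sort descending: [71, 58, 50, 35, 32, 28, 9, 7]
The 5th element (1-indexed) is at index 4.
Value = 32
Final answer: 32


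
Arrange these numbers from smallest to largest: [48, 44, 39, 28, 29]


Original list: [48, 44, 39, 28, 29]
Repeatedly take the smallest remaining element:
  Remaining [48, 44, 39, 28, 29] -> smallest is 28
  Remaining [48, 44, 39, 29] -> smallest is 29
  Remaining [48, 44, 39] -> smallest is 39
  Remaining [48, 44] -> smallest is 44
  Remaining [48] -> smallest is 48
Collecting the picks in order gives the sorted list.
Final answer: [28, 29, 39, 44, 48]


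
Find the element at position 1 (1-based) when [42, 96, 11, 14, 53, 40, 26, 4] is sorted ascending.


Sort ascending: [4, 11, 14, 26, 40, 42, 53, 96]
The 1st element (1-indexed) is at index 0.
Value = 4
Final answer: 4


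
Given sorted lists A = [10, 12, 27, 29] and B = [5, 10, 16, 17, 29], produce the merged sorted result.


List A: [10, 12, 27, 29]
List B: [5, 10, 16, 17, 29]
Repeatedly compare the front elements and take the smaller:
  10 vs 5 -> take 5
  10 vs 10 -> take 10
  12 vs 10 -> take 10
  12 vs 16 -> take 12
  27 vs 16 -> take 16
  27 vs 17 -> take 17
  27 vs 29 -> take 27
  29 vs 29 -> take 29
  A is exhausted; append the rest of B: [29]
Final answer: [5, 10, 10, 12, 16, 17, 27, 29, 29]


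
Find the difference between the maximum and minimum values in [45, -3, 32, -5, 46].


Maximum value: 46
Minimum value: -5
Range = 46 - (-5) = 51
Final answer: 51


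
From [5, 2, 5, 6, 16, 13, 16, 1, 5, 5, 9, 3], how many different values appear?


List all unique values:
Distinct values: [1, 2, 3, 5, 6, 9, 13, 16]
Count = 8
Final answer: 8


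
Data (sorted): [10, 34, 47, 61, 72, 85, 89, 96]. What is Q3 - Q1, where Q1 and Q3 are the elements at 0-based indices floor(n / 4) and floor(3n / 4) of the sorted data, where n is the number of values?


The data has n = 8 elements.
Q1 index = floor(8 / 4) = floor(2) = 2; Q3 index = floor(3 * 8 / 4) = floor(6) = 6
Q1 = element at index 2 = 47
Q3 = element at index 6 = 89
IQR = 89 - 47 = 42
Final answer: 42


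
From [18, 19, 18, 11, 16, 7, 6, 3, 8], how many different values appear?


List all unique values:
Distinct values: [3, 6, 7, 8, 11, 16, 18, 19]
Count = 8
Final answer: 8


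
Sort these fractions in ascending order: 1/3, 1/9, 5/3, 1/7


Convert to decimal for comparison:
  1/3 = 0.3333
  1/9 = 0.1111
  5/3 = 1.6667
  1/7 = 0.1429
Decimals in increasing order: 0.1111 < 0.1429 < 0.3333 < 1.6667
Writing each back as its fraction gives the sorted order.
Final answer: 1/9, 1/7, 1/3, 5/3


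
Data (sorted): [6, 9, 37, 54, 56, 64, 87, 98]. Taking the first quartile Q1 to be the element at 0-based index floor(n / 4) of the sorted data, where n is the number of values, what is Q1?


The list has n = 8 elements.
Q1 index = floor(8 / 4) = floor(2) = 2
Counting from index 0 in the sorted data, the element at index 2 is 37.
Final answer: 37


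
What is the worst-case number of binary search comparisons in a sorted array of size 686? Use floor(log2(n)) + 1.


Binary search halves the search space each step.
Maximum comparisons = floor(log2(686)) + 1
log2(686) = 9.4221
floor(log2(686)) = 9, so 9 + 1 = 10
Final answer: 10


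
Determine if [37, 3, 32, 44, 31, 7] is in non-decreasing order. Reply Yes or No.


Check consecutive pairs:
  37 <= 3? False
  3 <= 32? True
  32 <= 44? True
  44 <= 31? False
  31 <= 7? False
3 consecutive pair(s) are out of order, so the list is not sorted.
Final answer: No


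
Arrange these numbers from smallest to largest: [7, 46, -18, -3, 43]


Original list: [7, 46, -18, -3, 43]
Repeatedly take the smallest remaining element:
  Remaining [7, 46, -18, -3, 43] -> smallest is -18
  Remaining [7, 46, -3, 43] -> smallest is -3
  Remaining [7, 46, 43] -> smallest is 7
  Remaining [46, 43] -> smallest is 43
  Remaining [46] -> smallest is 46
Collecting the picks in order gives the sorted list.
Final answer: [-18, -3, 7, 43, 46]


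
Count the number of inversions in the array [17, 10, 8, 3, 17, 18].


For each element, count the later elements that are smaller than it:
  17 (index 0): smaller elements after it = [10, 8, 3] -> 3
  10 (index 1): smaller elements after it = [8, 3] -> 2
  8 (index 2): smaller elements after it = [3] -> 1
  3 (index 3): smaller elements after it = [] -> 0
  17 (index 4): smaller elements after it = [] -> 0
Total inversions = 3 + 2 + 1 + 0 + 0 = 6
Final answer: 6


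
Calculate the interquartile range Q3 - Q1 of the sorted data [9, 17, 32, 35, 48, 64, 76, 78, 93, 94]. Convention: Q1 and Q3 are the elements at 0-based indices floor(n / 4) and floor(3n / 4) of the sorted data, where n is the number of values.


The data has n = 10 elements.
Q1 index = floor(10 / 4) = floor(2.5) = 2; Q3 index = floor(3 * 10 / 4) = floor(7.5) = 7
Q1 = element at index 2 = 32
Q3 = element at index 7 = 78
IQR = 78 - 32 = 46
Final answer: 46


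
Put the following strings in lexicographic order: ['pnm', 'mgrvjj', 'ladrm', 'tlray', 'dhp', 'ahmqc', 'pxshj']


Compare strings character by character (the first differing letter decides):
  'ahmqc' < 'dhp' since 'a' < 'd' at position 1
  'dhp' < 'ladrm' since 'd' < 'l' at position 1
  'ladrm' < 'mgrvjj' since 'l' < 'm' at position 1
  'mgrvjj' < 'pnm' since 'm' < 'p' at position 1
  'pnm' < 'pxshj' since 'n' < 'x' at position 2
  'pxshj' < 'tlray' since 'p' < 't' at position 1
Chaining these comparisons gives the alphabetical order.
Final answer: ['ahmqc', 'dhp', 'ladrm', 'mgrvjj', 'pnm', 'pxshj', 'tlray']


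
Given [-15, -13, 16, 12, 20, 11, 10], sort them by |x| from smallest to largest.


Compute absolute values:
  |-15| = 15
  |-13| = 13
  |16| = 16
  |12| = 12
  |20| = 20
  |11| = 11
  |10| = 10
Absolute values in increasing order: 10 < 11 < 12 < 13 < 15 < 16 < 20
Listing the original numbers in that order gives the answer.
Final answer: [10, 11, 12, -13, -15, 16, 20]


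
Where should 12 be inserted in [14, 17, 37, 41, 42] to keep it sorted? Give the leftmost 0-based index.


List is sorted: [14, 17, 37, 41, 42]
We need the leftmost position where 12 can be inserted, i.e. the first index whose element is >= 12 (or the end of the list if none is).
Binary search with low=0, high=5 (0-based indices):
  low=0, high=5, mid=2: a[2]=37 >= 12, so high = 2
  low=0, high=2, mid=1: a[1]=17 >= 12, so high = 1
  low=0, high=1, mid=0: a[0]=14 >= 12, so high = 0
Now low = high = 0, so the insertion index is 0.
Final answer: 0


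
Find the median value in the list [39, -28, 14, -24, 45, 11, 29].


First, sort the list: [-28, -24, 11, 14, 29, 39, 45]
The list has 7 elements (odd count).
The middle index is 3 (0-based), and the element there is 14.
Final answer: 14


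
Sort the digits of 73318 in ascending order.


The number 73318 has digits: 7, 3, 3, 1, 8
Sorted: 1, 3, 3, 7, 8
Joining the sorted digits gives the result.
Final answer: 13378


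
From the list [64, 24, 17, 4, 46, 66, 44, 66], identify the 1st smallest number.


Sort ascending: [4, 17, 24, 44, 46, 64, 66, 66]
The 1st element (1-indexed) is at index 0.
Value = 4
Final answer: 4


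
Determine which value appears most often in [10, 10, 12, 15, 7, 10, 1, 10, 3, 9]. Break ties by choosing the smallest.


Count the frequency of each value:
  1 appears 1 time(s)
  3 appears 1 time(s)
  7 appears 1 time(s)
  9 appears 1 time(s)
  10 appears 4 time(s)
  12 appears 1 time(s)
  15 appears 1 time(s)
Maximum frequency is 4.
Only 10 reaches that frequency, so it is the mode.
Final answer: 10


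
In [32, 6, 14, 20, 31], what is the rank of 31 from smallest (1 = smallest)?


Sort ascending: [6, 14, 20, 31, 32]
Find 31 in the sorted list.
31 is at position 4 (1-indexed).
Final answer: 4


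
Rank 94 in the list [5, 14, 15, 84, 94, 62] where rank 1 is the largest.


Sort descending: [94, 84, 62, 15, 14, 5]
Find 94 in the sorted list.
94 is at position 1.
Final answer: 1


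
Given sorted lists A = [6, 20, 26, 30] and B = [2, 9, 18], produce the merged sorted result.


List A: [6, 20, 26, 30]
List B: [2, 9, 18]
Repeatedly compare the front elements and take the smaller:
  6 vs 2 -> take 2
  6 vs 9 -> take 6
  20 vs 9 -> take 9
  20 vs 18 -> take 18
  B is exhausted; append the rest of A: [20, 26, 30]
Final answer: [2, 6, 9, 18, 20, 26, 30]


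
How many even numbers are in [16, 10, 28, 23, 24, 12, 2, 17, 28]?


Check each element:
  16 is even
  10 is even
  28 is even
  23 is odd
  24 is even
  12 is even
  2 is even
  17 is odd
  28 is even
Evens: [16, 10, 28, 24, 12, 2, 28]
Count of evens = 7
Final answer: 7


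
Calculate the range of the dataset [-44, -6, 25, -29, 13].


Maximum value: 25
Minimum value: -44
Range = 25 - (-44) = 69
Final answer: 69


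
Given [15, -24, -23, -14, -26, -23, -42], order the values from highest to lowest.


Original list: [15, -24, -23, -14, -26, -23, -42]
Repeatedly take the largest remaining element:
  Remaining [15, -24, -23, -14, -26, -23, -42] -> largest is 15
  Remaining [-24, -23, -14, -26, -23, -42] -> largest is -14
  Remaining [-24, -23, -26, -23, -42] -> largest is -23
  Remaining [-24, -26, -23, -42] -> largest is -23
  Remaining [-24, -26, -42] -> largest is -24
  Remaining [-26, -42] -> largest is -26
  Remaining [-42] -> largest is -42
Collecting the picks in order gives the descending list.
Final answer: [15, -14, -23, -23, -24, -26, -42]


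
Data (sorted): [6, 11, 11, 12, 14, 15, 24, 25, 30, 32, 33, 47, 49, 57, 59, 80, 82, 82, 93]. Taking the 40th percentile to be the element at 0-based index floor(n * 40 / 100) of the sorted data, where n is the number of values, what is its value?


The dataset has n = 19 elements.
Index = floor(19 * 40 / 100) = floor(760 / 100) = floor(7.6) = 7
Counting from index 0 in the sorted data, the element at index 7 is 25.
Final answer: 25


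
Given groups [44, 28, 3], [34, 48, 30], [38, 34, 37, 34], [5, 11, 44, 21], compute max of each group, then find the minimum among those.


Find max of each group:
  Group 1: [44, 28, 3] -> max = 44
  Group 2: [34, 48, 30] -> max = 48
  Group 3: [38, 34, 37, 34] -> max = 38
  Group 4: [5, 11, 44, 21] -> max = 44
Maxes: [44, 48, 38, 44]
Minimum of maxes = 38
Final answer: 38


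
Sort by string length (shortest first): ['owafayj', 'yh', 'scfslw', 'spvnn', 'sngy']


Compute lengths:
  'owafayj' has length 7
  'yh' has length 2
  'scfslw' has length 6
  'spvnn' has length 5
  'sngy' has length 4
Lengths in increasing order: 2 < 4 < 5 < 6 < 7
Listing the words in that order gives the answer.
Final answer: ['yh', 'sngy', 'spvnn', 'scfslw', 'owafayj']


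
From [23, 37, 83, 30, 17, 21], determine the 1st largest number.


Sort descending: [83, 37, 30, 23, 21, 17]
The 1st element (1-indexed) is at index 0.
Value = 83
Final answer: 83


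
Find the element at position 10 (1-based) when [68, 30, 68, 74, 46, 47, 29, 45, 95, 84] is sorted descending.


Sort descending: [95, 84, 74, 68, 68, 47, 46, 45, 30, 29]
The 10th element (1-indexed) is at index 9.
Value = 29
Final answer: 29


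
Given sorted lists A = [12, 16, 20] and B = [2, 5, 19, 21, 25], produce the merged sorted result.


List A: [12, 16, 20]
List B: [2, 5, 19, 21, 25]
Repeatedly compare the front elements and take the smaller:
  12 vs 2 -> take 2
  12 vs 5 -> take 5
  12 vs 19 -> take 12
  16 vs 19 -> take 16
  20 vs 19 -> take 19
  20 vs 21 -> take 20
  A is exhausted; append the rest of B: [21, 25]
Final answer: [2, 5, 12, 16, 19, 20, 21, 25]


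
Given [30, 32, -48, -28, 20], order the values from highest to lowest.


Original list: [30, 32, -48, -28, 20]
Repeatedly take the largest remaining element:
  Remaining [30, 32, -48, -28, 20] -> largest is 32
  Remaining [30, -48, -28, 20] -> largest is 30
  Remaining [-48, -28, 20] -> largest is 20
  Remaining [-48, -28] -> largest is -28
  Remaining [-48] -> largest is -48
Collecting the picks in order gives the descending list.
Final answer: [32, 30, 20, -28, -48]


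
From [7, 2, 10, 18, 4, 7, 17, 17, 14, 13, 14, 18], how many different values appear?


List all unique values:
Distinct values: [2, 4, 7, 10, 13, 14, 17, 18]
Count = 8
Final answer: 8


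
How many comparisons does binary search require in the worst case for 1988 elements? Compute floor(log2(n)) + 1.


Binary search halves the search space each step.
Maximum comparisons = floor(log2(1988)) + 1
log2(1988) = 10.9571
floor(log2(1988)) = 10, so 10 + 1 = 11
Final answer: 11


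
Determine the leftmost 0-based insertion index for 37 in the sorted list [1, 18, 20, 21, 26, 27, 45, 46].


List is sorted: [1, 18, 20, 21, 26, 27, 45, 46]
We need the leftmost position where 37 can be inserted, i.e. the first index whose element is >= 37 (or the end of the list if none is).
Binary search with low=0, high=8 (0-based indices):
  low=0, high=8, mid=4: a[4]=26 < 37, so low = 5
  low=5, high=8, mid=6: a[6]=45 >= 37, so high = 6
  low=5, high=6, mid=5: a[5]=27 < 37, so low = 6
Now low = high = 6, so the insertion index is 6.
Final answer: 6


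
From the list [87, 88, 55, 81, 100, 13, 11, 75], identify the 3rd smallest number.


Sort ascending: [11, 13, 55, 75, 81, 87, 88, 100]
The 3rd element (1-indexed) is at index 2.
Value = 55
Final answer: 55


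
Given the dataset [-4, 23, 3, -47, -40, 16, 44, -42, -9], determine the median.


First, sort the list: [-47, -42, -40, -9, -4, 3, 16, 23, 44]
The list has 9 elements (odd count).
The middle index is 4 (0-based), and the element there is -4.
Final answer: -4


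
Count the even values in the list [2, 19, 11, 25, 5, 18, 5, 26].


Check each element:
  2 is even
  19 is odd
  11 is odd
  25 is odd
  5 is odd
  18 is even
  5 is odd
  26 is even
Evens: [2, 18, 26]
Count of evens = 3
Final answer: 3


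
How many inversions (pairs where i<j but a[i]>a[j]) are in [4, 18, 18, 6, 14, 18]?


For each element, count the later elements that are smaller than it:
  4 (index 0): smaller elements after it = [] -> 0
  18 (index 1): smaller elements after it = [6, 14] -> 2
  18 (index 2): smaller elements after it = [6, 14] -> 2
  6 (index 3): smaller elements after it = [] -> 0
  14 (index 4): smaller elements after it = [] -> 0
Total inversions = 0 + 2 + 2 + 0 + 0 = 4
Final answer: 4


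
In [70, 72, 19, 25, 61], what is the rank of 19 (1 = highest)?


Sort descending: [72, 70, 61, 25, 19]
Find 19 in the sorted list.
19 is at position 5.
Final answer: 5


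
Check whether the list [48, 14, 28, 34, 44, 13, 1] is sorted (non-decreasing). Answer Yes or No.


Check consecutive pairs:
  48 <= 14? False
  14 <= 28? True
  28 <= 34? True
  34 <= 44? True
  44 <= 13? False
  13 <= 1? False
3 consecutive pair(s) are out of order, so the list is not sorted.
Final answer: No


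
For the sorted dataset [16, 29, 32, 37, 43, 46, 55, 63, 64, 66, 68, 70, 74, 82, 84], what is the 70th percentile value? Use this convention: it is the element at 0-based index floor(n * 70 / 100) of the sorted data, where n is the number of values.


The dataset has n = 15 elements.
Index = floor(15 * 70 / 100) = floor(1050 / 100) = floor(10.5) = 10
Counting from index 0 in the sorted data, the element at index 10 is 68.
Final answer: 68


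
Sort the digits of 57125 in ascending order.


The number 57125 has digits: 5, 7, 1, 2, 5
Sorted: 1, 2, 5, 5, 7
Joining the sorted digits gives the result.
Final answer: 12557


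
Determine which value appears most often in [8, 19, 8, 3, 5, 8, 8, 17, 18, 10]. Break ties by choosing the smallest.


Count the frequency of each value:
  3 appears 1 time(s)
  5 appears 1 time(s)
  8 appears 4 time(s)
  10 appears 1 time(s)
  17 appears 1 time(s)
  18 appears 1 time(s)
  19 appears 1 time(s)
Maximum frequency is 4.
Only 8 reaches that frequency, so it is the mode.
Final answer: 8
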